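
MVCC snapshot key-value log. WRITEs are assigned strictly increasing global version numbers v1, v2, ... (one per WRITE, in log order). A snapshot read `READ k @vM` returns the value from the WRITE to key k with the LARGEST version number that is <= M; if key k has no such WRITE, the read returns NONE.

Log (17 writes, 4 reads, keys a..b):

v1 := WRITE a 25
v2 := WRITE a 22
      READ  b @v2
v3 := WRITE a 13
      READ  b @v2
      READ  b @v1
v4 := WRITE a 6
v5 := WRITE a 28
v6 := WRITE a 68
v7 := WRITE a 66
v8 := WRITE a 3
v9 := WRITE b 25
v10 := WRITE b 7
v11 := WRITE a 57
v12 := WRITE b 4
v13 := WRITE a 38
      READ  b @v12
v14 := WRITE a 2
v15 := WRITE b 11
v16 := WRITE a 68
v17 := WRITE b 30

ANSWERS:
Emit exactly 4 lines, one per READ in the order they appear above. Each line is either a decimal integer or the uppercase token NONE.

Answer: NONE
NONE
NONE
4

Derivation:
v1: WRITE a=25  (a history now [(1, 25)])
v2: WRITE a=22  (a history now [(1, 25), (2, 22)])
READ b @v2: history=[] -> no version <= 2 -> NONE
v3: WRITE a=13  (a history now [(1, 25), (2, 22), (3, 13)])
READ b @v2: history=[] -> no version <= 2 -> NONE
READ b @v1: history=[] -> no version <= 1 -> NONE
v4: WRITE a=6  (a history now [(1, 25), (2, 22), (3, 13), (4, 6)])
v5: WRITE a=28  (a history now [(1, 25), (2, 22), (3, 13), (4, 6), (5, 28)])
v6: WRITE a=68  (a history now [(1, 25), (2, 22), (3, 13), (4, 6), (5, 28), (6, 68)])
v7: WRITE a=66  (a history now [(1, 25), (2, 22), (3, 13), (4, 6), (5, 28), (6, 68), (7, 66)])
v8: WRITE a=3  (a history now [(1, 25), (2, 22), (3, 13), (4, 6), (5, 28), (6, 68), (7, 66), (8, 3)])
v9: WRITE b=25  (b history now [(9, 25)])
v10: WRITE b=7  (b history now [(9, 25), (10, 7)])
v11: WRITE a=57  (a history now [(1, 25), (2, 22), (3, 13), (4, 6), (5, 28), (6, 68), (7, 66), (8, 3), (11, 57)])
v12: WRITE b=4  (b history now [(9, 25), (10, 7), (12, 4)])
v13: WRITE a=38  (a history now [(1, 25), (2, 22), (3, 13), (4, 6), (5, 28), (6, 68), (7, 66), (8, 3), (11, 57), (13, 38)])
READ b @v12: history=[(9, 25), (10, 7), (12, 4)] -> pick v12 -> 4
v14: WRITE a=2  (a history now [(1, 25), (2, 22), (3, 13), (4, 6), (5, 28), (6, 68), (7, 66), (8, 3), (11, 57), (13, 38), (14, 2)])
v15: WRITE b=11  (b history now [(9, 25), (10, 7), (12, 4), (15, 11)])
v16: WRITE a=68  (a history now [(1, 25), (2, 22), (3, 13), (4, 6), (5, 28), (6, 68), (7, 66), (8, 3), (11, 57), (13, 38), (14, 2), (16, 68)])
v17: WRITE b=30  (b history now [(9, 25), (10, 7), (12, 4), (15, 11), (17, 30)])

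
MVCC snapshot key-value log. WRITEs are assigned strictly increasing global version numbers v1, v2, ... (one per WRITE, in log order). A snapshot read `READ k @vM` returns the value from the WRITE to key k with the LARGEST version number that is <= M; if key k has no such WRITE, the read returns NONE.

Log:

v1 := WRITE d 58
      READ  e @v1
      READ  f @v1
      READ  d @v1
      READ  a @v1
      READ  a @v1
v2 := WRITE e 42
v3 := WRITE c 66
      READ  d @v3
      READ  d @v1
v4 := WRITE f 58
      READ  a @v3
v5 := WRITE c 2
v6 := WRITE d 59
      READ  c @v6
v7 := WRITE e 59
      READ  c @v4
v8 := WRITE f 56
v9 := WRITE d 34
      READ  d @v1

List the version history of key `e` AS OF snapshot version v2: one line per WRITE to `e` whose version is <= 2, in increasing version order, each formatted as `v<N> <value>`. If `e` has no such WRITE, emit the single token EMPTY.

Answer: v2 42

Derivation:
Scan writes for key=e with version <= 2:
  v1 WRITE d 58 -> skip
  v2 WRITE e 42 -> keep
  v3 WRITE c 66 -> skip
  v4 WRITE f 58 -> skip
  v5 WRITE c 2 -> skip
  v6 WRITE d 59 -> skip
  v7 WRITE e 59 -> drop (> snap)
  v8 WRITE f 56 -> skip
  v9 WRITE d 34 -> skip
Collected: [(2, 42)]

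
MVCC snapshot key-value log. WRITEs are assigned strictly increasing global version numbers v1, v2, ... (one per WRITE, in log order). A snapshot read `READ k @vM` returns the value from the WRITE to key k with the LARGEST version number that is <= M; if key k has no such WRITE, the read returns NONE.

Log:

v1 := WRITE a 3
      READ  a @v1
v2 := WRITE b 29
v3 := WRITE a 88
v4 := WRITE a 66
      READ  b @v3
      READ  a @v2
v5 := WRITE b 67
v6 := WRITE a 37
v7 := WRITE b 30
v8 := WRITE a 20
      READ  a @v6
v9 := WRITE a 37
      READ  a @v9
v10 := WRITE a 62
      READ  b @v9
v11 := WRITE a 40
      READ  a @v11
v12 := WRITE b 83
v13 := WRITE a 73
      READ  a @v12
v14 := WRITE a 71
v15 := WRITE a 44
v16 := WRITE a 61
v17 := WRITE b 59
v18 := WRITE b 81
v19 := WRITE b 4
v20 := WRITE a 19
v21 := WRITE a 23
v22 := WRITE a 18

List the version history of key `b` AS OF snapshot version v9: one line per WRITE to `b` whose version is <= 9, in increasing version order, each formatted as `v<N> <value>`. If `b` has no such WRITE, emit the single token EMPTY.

Scan writes for key=b with version <= 9:
  v1 WRITE a 3 -> skip
  v2 WRITE b 29 -> keep
  v3 WRITE a 88 -> skip
  v4 WRITE a 66 -> skip
  v5 WRITE b 67 -> keep
  v6 WRITE a 37 -> skip
  v7 WRITE b 30 -> keep
  v8 WRITE a 20 -> skip
  v9 WRITE a 37 -> skip
  v10 WRITE a 62 -> skip
  v11 WRITE a 40 -> skip
  v12 WRITE b 83 -> drop (> snap)
  v13 WRITE a 73 -> skip
  v14 WRITE a 71 -> skip
  v15 WRITE a 44 -> skip
  v16 WRITE a 61 -> skip
  v17 WRITE b 59 -> drop (> snap)
  v18 WRITE b 81 -> drop (> snap)
  v19 WRITE b 4 -> drop (> snap)
  v20 WRITE a 19 -> skip
  v21 WRITE a 23 -> skip
  v22 WRITE a 18 -> skip
Collected: [(2, 29), (5, 67), (7, 30)]

Answer: v2 29
v5 67
v7 30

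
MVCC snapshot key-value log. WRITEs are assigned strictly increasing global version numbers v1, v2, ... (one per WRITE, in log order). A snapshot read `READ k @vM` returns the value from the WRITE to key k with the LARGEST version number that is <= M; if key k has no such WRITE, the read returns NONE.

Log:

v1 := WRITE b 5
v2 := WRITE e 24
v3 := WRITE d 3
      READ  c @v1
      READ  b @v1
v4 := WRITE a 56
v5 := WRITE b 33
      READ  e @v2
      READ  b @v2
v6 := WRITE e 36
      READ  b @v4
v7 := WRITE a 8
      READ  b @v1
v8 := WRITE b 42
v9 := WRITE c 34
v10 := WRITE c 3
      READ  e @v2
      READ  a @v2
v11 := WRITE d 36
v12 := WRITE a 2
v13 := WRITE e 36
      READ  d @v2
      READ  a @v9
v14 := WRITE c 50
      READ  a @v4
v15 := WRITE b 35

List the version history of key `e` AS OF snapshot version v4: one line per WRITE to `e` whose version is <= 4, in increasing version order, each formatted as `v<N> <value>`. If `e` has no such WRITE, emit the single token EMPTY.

Answer: v2 24

Derivation:
Scan writes for key=e with version <= 4:
  v1 WRITE b 5 -> skip
  v2 WRITE e 24 -> keep
  v3 WRITE d 3 -> skip
  v4 WRITE a 56 -> skip
  v5 WRITE b 33 -> skip
  v6 WRITE e 36 -> drop (> snap)
  v7 WRITE a 8 -> skip
  v8 WRITE b 42 -> skip
  v9 WRITE c 34 -> skip
  v10 WRITE c 3 -> skip
  v11 WRITE d 36 -> skip
  v12 WRITE a 2 -> skip
  v13 WRITE e 36 -> drop (> snap)
  v14 WRITE c 50 -> skip
  v15 WRITE b 35 -> skip
Collected: [(2, 24)]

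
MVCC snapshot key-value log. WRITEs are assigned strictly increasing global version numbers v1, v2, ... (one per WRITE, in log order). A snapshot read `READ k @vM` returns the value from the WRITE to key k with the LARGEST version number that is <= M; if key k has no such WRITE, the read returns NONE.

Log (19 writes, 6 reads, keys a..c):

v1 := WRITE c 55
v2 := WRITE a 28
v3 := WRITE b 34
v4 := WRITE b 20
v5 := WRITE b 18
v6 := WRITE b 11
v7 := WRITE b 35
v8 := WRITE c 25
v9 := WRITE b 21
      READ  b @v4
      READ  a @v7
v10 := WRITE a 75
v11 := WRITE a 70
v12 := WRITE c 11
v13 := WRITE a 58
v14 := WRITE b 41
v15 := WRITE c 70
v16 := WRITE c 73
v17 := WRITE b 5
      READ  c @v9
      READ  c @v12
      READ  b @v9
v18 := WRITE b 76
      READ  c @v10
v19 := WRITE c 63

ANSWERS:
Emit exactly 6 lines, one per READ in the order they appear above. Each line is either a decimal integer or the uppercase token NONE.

v1: WRITE c=55  (c history now [(1, 55)])
v2: WRITE a=28  (a history now [(2, 28)])
v3: WRITE b=34  (b history now [(3, 34)])
v4: WRITE b=20  (b history now [(3, 34), (4, 20)])
v5: WRITE b=18  (b history now [(3, 34), (4, 20), (5, 18)])
v6: WRITE b=11  (b history now [(3, 34), (4, 20), (5, 18), (6, 11)])
v7: WRITE b=35  (b history now [(3, 34), (4, 20), (5, 18), (6, 11), (7, 35)])
v8: WRITE c=25  (c history now [(1, 55), (8, 25)])
v9: WRITE b=21  (b history now [(3, 34), (4, 20), (5, 18), (6, 11), (7, 35), (9, 21)])
READ b @v4: history=[(3, 34), (4, 20), (5, 18), (6, 11), (7, 35), (9, 21)] -> pick v4 -> 20
READ a @v7: history=[(2, 28)] -> pick v2 -> 28
v10: WRITE a=75  (a history now [(2, 28), (10, 75)])
v11: WRITE a=70  (a history now [(2, 28), (10, 75), (11, 70)])
v12: WRITE c=11  (c history now [(1, 55), (8, 25), (12, 11)])
v13: WRITE a=58  (a history now [(2, 28), (10, 75), (11, 70), (13, 58)])
v14: WRITE b=41  (b history now [(3, 34), (4, 20), (5, 18), (6, 11), (7, 35), (9, 21), (14, 41)])
v15: WRITE c=70  (c history now [(1, 55), (8, 25), (12, 11), (15, 70)])
v16: WRITE c=73  (c history now [(1, 55), (8, 25), (12, 11), (15, 70), (16, 73)])
v17: WRITE b=5  (b history now [(3, 34), (4, 20), (5, 18), (6, 11), (7, 35), (9, 21), (14, 41), (17, 5)])
READ c @v9: history=[(1, 55), (8, 25), (12, 11), (15, 70), (16, 73)] -> pick v8 -> 25
READ c @v12: history=[(1, 55), (8, 25), (12, 11), (15, 70), (16, 73)] -> pick v12 -> 11
READ b @v9: history=[(3, 34), (4, 20), (5, 18), (6, 11), (7, 35), (9, 21), (14, 41), (17, 5)] -> pick v9 -> 21
v18: WRITE b=76  (b history now [(3, 34), (4, 20), (5, 18), (6, 11), (7, 35), (9, 21), (14, 41), (17, 5), (18, 76)])
READ c @v10: history=[(1, 55), (8, 25), (12, 11), (15, 70), (16, 73)] -> pick v8 -> 25
v19: WRITE c=63  (c history now [(1, 55), (8, 25), (12, 11), (15, 70), (16, 73), (19, 63)])

Answer: 20
28
25
11
21
25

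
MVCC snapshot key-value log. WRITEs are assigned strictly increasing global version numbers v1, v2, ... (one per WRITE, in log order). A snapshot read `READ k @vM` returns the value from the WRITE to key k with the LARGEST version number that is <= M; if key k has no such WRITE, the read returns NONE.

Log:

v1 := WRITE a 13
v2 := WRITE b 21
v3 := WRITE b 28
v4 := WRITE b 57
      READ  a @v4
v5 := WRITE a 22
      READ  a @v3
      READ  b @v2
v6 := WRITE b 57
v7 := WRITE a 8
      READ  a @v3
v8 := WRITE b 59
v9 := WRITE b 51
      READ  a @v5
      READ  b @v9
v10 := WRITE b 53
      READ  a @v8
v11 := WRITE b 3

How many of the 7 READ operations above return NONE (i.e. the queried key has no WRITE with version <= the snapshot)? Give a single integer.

Answer: 0

Derivation:
v1: WRITE a=13  (a history now [(1, 13)])
v2: WRITE b=21  (b history now [(2, 21)])
v3: WRITE b=28  (b history now [(2, 21), (3, 28)])
v4: WRITE b=57  (b history now [(2, 21), (3, 28), (4, 57)])
READ a @v4: history=[(1, 13)] -> pick v1 -> 13
v5: WRITE a=22  (a history now [(1, 13), (5, 22)])
READ a @v3: history=[(1, 13), (5, 22)] -> pick v1 -> 13
READ b @v2: history=[(2, 21), (3, 28), (4, 57)] -> pick v2 -> 21
v6: WRITE b=57  (b history now [(2, 21), (3, 28), (4, 57), (6, 57)])
v7: WRITE a=8  (a history now [(1, 13), (5, 22), (7, 8)])
READ a @v3: history=[(1, 13), (5, 22), (7, 8)] -> pick v1 -> 13
v8: WRITE b=59  (b history now [(2, 21), (3, 28), (4, 57), (6, 57), (8, 59)])
v9: WRITE b=51  (b history now [(2, 21), (3, 28), (4, 57), (6, 57), (8, 59), (9, 51)])
READ a @v5: history=[(1, 13), (5, 22), (7, 8)] -> pick v5 -> 22
READ b @v9: history=[(2, 21), (3, 28), (4, 57), (6, 57), (8, 59), (9, 51)] -> pick v9 -> 51
v10: WRITE b=53  (b history now [(2, 21), (3, 28), (4, 57), (6, 57), (8, 59), (9, 51), (10, 53)])
READ a @v8: history=[(1, 13), (5, 22), (7, 8)] -> pick v7 -> 8
v11: WRITE b=3  (b history now [(2, 21), (3, 28), (4, 57), (6, 57), (8, 59), (9, 51), (10, 53), (11, 3)])
Read results in order: ['13', '13', '21', '13', '22', '51', '8']
NONE count = 0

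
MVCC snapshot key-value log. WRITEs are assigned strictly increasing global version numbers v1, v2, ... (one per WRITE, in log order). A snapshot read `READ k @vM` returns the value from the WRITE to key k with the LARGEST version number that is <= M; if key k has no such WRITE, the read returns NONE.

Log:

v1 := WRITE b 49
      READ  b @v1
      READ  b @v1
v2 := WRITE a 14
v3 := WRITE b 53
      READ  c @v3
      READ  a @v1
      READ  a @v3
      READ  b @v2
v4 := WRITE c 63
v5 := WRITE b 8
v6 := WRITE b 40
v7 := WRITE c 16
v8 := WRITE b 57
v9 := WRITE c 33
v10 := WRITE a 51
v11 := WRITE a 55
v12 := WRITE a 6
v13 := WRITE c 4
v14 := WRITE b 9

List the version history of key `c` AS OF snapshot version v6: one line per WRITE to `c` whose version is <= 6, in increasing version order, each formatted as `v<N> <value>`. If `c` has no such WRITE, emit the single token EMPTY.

Scan writes for key=c with version <= 6:
  v1 WRITE b 49 -> skip
  v2 WRITE a 14 -> skip
  v3 WRITE b 53 -> skip
  v4 WRITE c 63 -> keep
  v5 WRITE b 8 -> skip
  v6 WRITE b 40 -> skip
  v7 WRITE c 16 -> drop (> snap)
  v8 WRITE b 57 -> skip
  v9 WRITE c 33 -> drop (> snap)
  v10 WRITE a 51 -> skip
  v11 WRITE a 55 -> skip
  v12 WRITE a 6 -> skip
  v13 WRITE c 4 -> drop (> snap)
  v14 WRITE b 9 -> skip
Collected: [(4, 63)]

Answer: v4 63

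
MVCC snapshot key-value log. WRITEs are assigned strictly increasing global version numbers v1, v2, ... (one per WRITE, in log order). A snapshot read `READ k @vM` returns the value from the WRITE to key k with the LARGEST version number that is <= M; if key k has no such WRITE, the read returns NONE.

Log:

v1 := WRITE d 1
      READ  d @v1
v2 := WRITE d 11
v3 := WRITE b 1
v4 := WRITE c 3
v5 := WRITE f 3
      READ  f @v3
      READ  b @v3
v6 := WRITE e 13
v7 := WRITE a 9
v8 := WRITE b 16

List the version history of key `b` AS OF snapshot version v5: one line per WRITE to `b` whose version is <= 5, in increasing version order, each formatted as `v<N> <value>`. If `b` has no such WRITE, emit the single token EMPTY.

Scan writes for key=b with version <= 5:
  v1 WRITE d 1 -> skip
  v2 WRITE d 11 -> skip
  v3 WRITE b 1 -> keep
  v4 WRITE c 3 -> skip
  v5 WRITE f 3 -> skip
  v6 WRITE e 13 -> skip
  v7 WRITE a 9 -> skip
  v8 WRITE b 16 -> drop (> snap)
Collected: [(3, 1)]

Answer: v3 1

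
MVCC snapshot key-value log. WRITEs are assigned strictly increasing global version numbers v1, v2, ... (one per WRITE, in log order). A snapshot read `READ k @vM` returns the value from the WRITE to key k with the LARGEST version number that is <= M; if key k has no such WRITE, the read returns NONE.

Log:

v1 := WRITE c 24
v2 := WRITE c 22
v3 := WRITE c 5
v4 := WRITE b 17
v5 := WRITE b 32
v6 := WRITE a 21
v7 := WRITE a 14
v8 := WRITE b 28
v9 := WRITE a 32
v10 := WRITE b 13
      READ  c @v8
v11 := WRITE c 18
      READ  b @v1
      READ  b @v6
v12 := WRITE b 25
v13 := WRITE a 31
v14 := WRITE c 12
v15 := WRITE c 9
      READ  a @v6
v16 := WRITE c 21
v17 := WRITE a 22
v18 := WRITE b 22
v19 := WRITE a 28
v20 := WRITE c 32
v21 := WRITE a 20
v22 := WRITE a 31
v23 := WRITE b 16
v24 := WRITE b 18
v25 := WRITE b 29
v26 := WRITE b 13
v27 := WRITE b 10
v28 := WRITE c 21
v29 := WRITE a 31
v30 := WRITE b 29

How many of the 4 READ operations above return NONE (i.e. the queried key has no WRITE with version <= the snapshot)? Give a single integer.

Answer: 1

Derivation:
v1: WRITE c=24  (c history now [(1, 24)])
v2: WRITE c=22  (c history now [(1, 24), (2, 22)])
v3: WRITE c=5  (c history now [(1, 24), (2, 22), (3, 5)])
v4: WRITE b=17  (b history now [(4, 17)])
v5: WRITE b=32  (b history now [(4, 17), (5, 32)])
v6: WRITE a=21  (a history now [(6, 21)])
v7: WRITE a=14  (a history now [(6, 21), (7, 14)])
v8: WRITE b=28  (b history now [(4, 17), (5, 32), (8, 28)])
v9: WRITE a=32  (a history now [(6, 21), (7, 14), (9, 32)])
v10: WRITE b=13  (b history now [(4, 17), (5, 32), (8, 28), (10, 13)])
READ c @v8: history=[(1, 24), (2, 22), (3, 5)] -> pick v3 -> 5
v11: WRITE c=18  (c history now [(1, 24), (2, 22), (3, 5), (11, 18)])
READ b @v1: history=[(4, 17), (5, 32), (8, 28), (10, 13)] -> no version <= 1 -> NONE
READ b @v6: history=[(4, 17), (5, 32), (8, 28), (10, 13)] -> pick v5 -> 32
v12: WRITE b=25  (b history now [(4, 17), (5, 32), (8, 28), (10, 13), (12, 25)])
v13: WRITE a=31  (a history now [(6, 21), (7, 14), (9, 32), (13, 31)])
v14: WRITE c=12  (c history now [(1, 24), (2, 22), (3, 5), (11, 18), (14, 12)])
v15: WRITE c=9  (c history now [(1, 24), (2, 22), (3, 5), (11, 18), (14, 12), (15, 9)])
READ a @v6: history=[(6, 21), (7, 14), (9, 32), (13, 31)] -> pick v6 -> 21
v16: WRITE c=21  (c history now [(1, 24), (2, 22), (3, 5), (11, 18), (14, 12), (15, 9), (16, 21)])
v17: WRITE a=22  (a history now [(6, 21), (7, 14), (9, 32), (13, 31), (17, 22)])
v18: WRITE b=22  (b history now [(4, 17), (5, 32), (8, 28), (10, 13), (12, 25), (18, 22)])
v19: WRITE a=28  (a history now [(6, 21), (7, 14), (9, 32), (13, 31), (17, 22), (19, 28)])
v20: WRITE c=32  (c history now [(1, 24), (2, 22), (3, 5), (11, 18), (14, 12), (15, 9), (16, 21), (20, 32)])
v21: WRITE a=20  (a history now [(6, 21), (7, 14), (9, 32), (13, 31), (17, 22), (19, 28), (21, 20)])
v22: WRITE a=31  (a history now [(6, 21), (7, 14), (9, 32), (13, 31), (17, 22), (19, 28), (21, 20), (22, 31)])
v23: WRITE b=16  (b history now [(4, 17), (5, 32), (8, 28), (10, 13), (12, 25), (18, 22), (23, 16)])
v24: WRITE b=18  (b history now [(4, 17), (5, 32), (8, 28), (10, 13), (12, 25), (18, 22), (23, 16), (24, 18)])
v25: WRITE b=29  (b history now [(4, 17), (5, 32), (8, 28), (10, 13), (12, 25), (18, 22), (23, 16), (24, 18), (25, 29)])
v26: WRITE b=13  (b history now [(4, 17), (5, 32), (8, 28), (10, 13), (12, 25), (18, 22), (23, 16), (24, 18), (25, 29), (26, 13)])
v27: WRITE b=10  (b history now [(4, 17), (5, 32), (8, 28), (10, 13), (12, 25), (18, 22), (23, 16), (24, 18), (25, 29), (26, 13), (27, 10)])
v28: WRITE c=21  (c history now [(1, 24), (2, 22), (3, 5), (11, 18), (14, 12), (15, 9), (16, 21), (20, 32), (28, 21)])
v29: WRITE a=31  (a history now [(6, 21), (7, 14), (9, 32), (13, 31), (17, 22), (19, 28), (21, 20), (22, 31), (29, 31)])
v30: WRITE b=29  (b history now [(4, 17), (5, 32), (8, 28), (10, 13), (12, 25), (18, 22), (23, 16), (24, 18), (25, 29), (26, 13), (27, 10), (30, 29)])
Read results in order: ['5', 'NONE', '32', '21']
NONE count = 1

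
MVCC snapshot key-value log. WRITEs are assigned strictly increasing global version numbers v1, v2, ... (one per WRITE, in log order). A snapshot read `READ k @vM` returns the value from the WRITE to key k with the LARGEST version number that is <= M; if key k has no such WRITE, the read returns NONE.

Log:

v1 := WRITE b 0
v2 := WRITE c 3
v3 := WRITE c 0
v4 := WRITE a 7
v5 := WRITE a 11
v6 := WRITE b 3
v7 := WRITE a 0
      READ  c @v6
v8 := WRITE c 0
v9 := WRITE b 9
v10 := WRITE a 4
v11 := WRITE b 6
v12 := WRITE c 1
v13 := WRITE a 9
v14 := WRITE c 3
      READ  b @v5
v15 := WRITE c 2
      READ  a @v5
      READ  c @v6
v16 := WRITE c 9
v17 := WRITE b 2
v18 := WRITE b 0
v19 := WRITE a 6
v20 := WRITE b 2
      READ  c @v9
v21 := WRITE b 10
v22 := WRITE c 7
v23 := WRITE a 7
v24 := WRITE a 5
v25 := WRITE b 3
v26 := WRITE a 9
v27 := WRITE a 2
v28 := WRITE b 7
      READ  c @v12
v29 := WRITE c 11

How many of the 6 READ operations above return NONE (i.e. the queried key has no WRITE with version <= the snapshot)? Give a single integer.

v1: WRITE b=0  (b history now [(1, 0)])
v2: WRITE c=3  (c history now [(2, 3)])
v3: WRITE c=0  (c history now [(2, 3), (3, 0)])
v4: WRITE a=7  (a history now [(4, 7)])
v5: WRITE a=11  (a history now [(4, 7), (5, 11)])
v6: WRITE b=3  (b history now [(1, 0), (6, 3)])
v7: WRITE a=0  (a history now [(4, 7), (5, 11), (7, 0)])
READ c @v6: history=[(2, 3), (3, 0)] -> pick v3 -> 0
v8: WRITE c=0  (c history now [(2, 3), (3, 0), (8, 0)])
v9: WRITE b=9  (b history now [(1, 0), (6, 3), (9, 9)])
v10: WRITE a=4  (a history now [(4, 7), (5, 11), (7, 0), (10, 4)])
v11: WRITE b=6  (b history now [(1, 0), (6, 3), (9, 9), (11, 6)])
v12: WRITE c=1  (c history now [(2, 3), (3, 0), (8, 0), (12, 1)])
v13: WRITE a=9  (a history now [(4, 7), (5, 11), (7, 0), (10, 4), (13, 9)])
v14: WRITE c=3  (c history now [(2, 3), (3, 0), (8, 0), (12, 1), (14, 3)])
READ b @v5: history=[(1, 0), (6, 3), (9, 9), (11, 6)] -> pick v1 -> 0
v15: WRITE c=2  (c history now [(2, 3), (3, 0), (8, 0), (12, 1), (14, 3), (15, 2)])
READ a @v5: history=[(4, 7), (5, 11), (7, 0), (10, 4), (13, 9)] -> pick v5 -> 11
READ c @v6: history=[(2, 3), (3, 0), (8, 0), (12, 1), (14, 3), (15, 2)] -> pick v3 -> 0
v16: WRITE c=9  (c history now [(2, 3), (3, 0), (8, 0), (12, 1), (14, 3), (15, 2), (16, 9)])
v17: WRITE b=2  (b history now [(1, 0), (6, 3), (9, 9), (11, 6), (17, 2)])
v18: WRITE b=0  (b history now [(1, 0), (6, 3), (9, 9), (11, 6), (17, 2), (18, 0)])
v19: WRITE a=6  (a history now [(4, 7), (5, 11), (7, 0), (10, 4), (13, 9), (19, 6)])
v20: WRITE b=2  (b history now [(1, 0), (6, 3), (9, 9), (11, 6), (17, 2), (18, 0), (20, 2)])
READ c @v9: history=[(2, 3), (3, 0), (8, 0), (12, 1), (14, 3), (15, 2), (16, 9)] -> pick v8 -> 0
v21: WRITE b=10  (b history now [(1, 0), (6, 3), (9, 9), (11, 6), (17, 2), (18, 0), (20, 2), (21, 10)])
v22: WRITE c=7  (c history now [(2, 3), (3, 0), (8, 0), (12, 1), (14, 3), (15, 2), (16, 9), (22, 7)])
v23: WRITE a=7  (a history now [(4, 7), (5, 11), (7, 0), (10, 4), (13, 9), (19, 6), (23, 7)])
v24: WRITE a=5  (a history now [(4, 7), (5, 11), (7, 0), (10, 4), (13, 9), (19, 6), (23, 7), (24, 5)])
v25: WRITE b=3  (b history now [(1, 0), (6, 3), (9, 9), (11, 6), (17, 2), (18, 0), (20, 2), (21, 10), (25, 3)])
v26: WRITE a=9  (a history now [(4, 7), (5, 11), (7, 0), (10, 4), (13, 9), (19, 6), (23, 7), (24, 5), (26, 9)])
v27: WRITE a=2  (a history now [(4, 7), (5, 11), (7, 0), (10, 4), (13, 9), (19, 6), (23, 7), (24, 5), (26, 9), (27, 2)])
v28: WRITE b=7  (b history now [(1, 0), (6, 3), (9, 9), (11, 6), (17, 2), (18, 0), (20, 2), (21, 10), (25, 3), (28, 7)])
READ c @v12: history=[(2, 3), (3, 0), (8, 0), (12, 1), (14, 3), (15, 2), (16, 9), (22, 7)] -> pick v12 -> 1
v29: WRITE c=11  (c history now [(2, 3), (3, 0), (8, 0), (12, 1), (14, 3), (15, 2), (16, 9), (22, 7), (29, 11)])
Read results in order: ['0', '0', '11', '0', '0', '1']
NONE count = 0

Answer: 0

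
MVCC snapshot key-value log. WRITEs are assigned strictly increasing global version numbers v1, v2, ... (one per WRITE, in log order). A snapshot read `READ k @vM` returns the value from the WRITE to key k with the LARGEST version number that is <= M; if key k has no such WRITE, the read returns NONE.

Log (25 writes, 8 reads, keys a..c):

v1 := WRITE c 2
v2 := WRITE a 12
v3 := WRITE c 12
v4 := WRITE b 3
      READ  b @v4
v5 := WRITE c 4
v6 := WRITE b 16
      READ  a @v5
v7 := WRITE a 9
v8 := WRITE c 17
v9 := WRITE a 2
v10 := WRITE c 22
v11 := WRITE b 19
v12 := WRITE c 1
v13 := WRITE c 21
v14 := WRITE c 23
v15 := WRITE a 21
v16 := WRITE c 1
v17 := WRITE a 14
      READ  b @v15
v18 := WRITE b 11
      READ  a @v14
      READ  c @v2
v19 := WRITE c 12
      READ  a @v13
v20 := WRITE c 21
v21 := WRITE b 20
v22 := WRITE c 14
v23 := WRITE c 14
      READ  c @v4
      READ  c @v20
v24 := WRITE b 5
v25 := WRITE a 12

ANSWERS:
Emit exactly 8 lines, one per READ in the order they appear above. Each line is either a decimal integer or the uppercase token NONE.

Answer: 3
12
19
2
2
2
12
21

Derivation:
v1: WRITE c=2  (c history now [(1, 2)])
v2: WRITE a=12  (a history now [(2, 12)])
v3: WRITE c=12  (c history now [(1, 2), (3, 12)])
v4: WRITE b=3  (b history now [(4, 3)])
READ b @v4: history=[(4, 3)] -> pick v4 -> 3
v5: WRITE c=4  (c history now [(1, 2), (3, 12), (5, 4)])
v6: WRITE b=16  (b history now [(4, 3), (6, 16)])
READ a @v5: history=[(2, 12)] -> pick v2 -> 12
v7: WRITE a=9  (a history now [(2, 12), (7, 9)])
v8: WRITE c=17  (c history now [(1, 2), (3, 12), (5, 4), (8, 17)])
v9: WRITE a=2  (a history now [(2, 12), (7, 9), (9, 2)])
v10: WRITE c=22  (c history now [(1, 2), (3, 12), (5, 4), (8, 17), (10, 22)])
v11: WRITE b=19  (b history now [(4, 3), (6, 16), (11, 19)])
v12: WRITE c=1  (c history now [(1, 2), (3, 12), (5, 4), (8, 17), (10, 22), (12, 1)])
v13: WRITE c=21  (c history now [(1, 2), (3, 12), (5, 4), (8, 17), (10, 22), (12, 1), (13, 21)])
v14: WRITE c=23  (c history now [(1, 2), (3, 12), (5, 4), (8, 17), (10, 22), (12, 1), (13, 21), (14, 23)])
v15: WRITE a=21  (a history now [(2, 12), (7, 9), (9, 2), (15, 21)])
v16: WRITE c=1  (c history now [(1, 2), (3, 12), (5, 4), (8, 17), (10, 22), (12, 1), (13, 21), (14, 23), (16, 1)])
v17: WRITE a=14  (a history now [(2, 12), (7, 9), (9, 2), (15, 21), (17, 14)])
READ b @v15: history=[(4, 3), (6, 16), (11, 19)] -> pick v11 -> 19
v18: WRITE b=11  (b history now [(4, 3), (6, 16), (11, 19), (18, 11)])
READ a @v14: history=[(2, 12), (7, 9), (9, 2), (15, 21), (17, 14)] -> pick v9 -> 2
READ c @v2: history=[(1, 2), (3, 12), (5, 4), (8, 17), (10, 22), (12, 1), (13, 21), (14, 23), (16, 1)] -> pick v1 -> 2
v19: WRITE c=12  (c history now [(1, 2), (3, 12), (5, 4), (8, 17), (10, 22), (12, 1), (13, 21), (14, 23), (16, 1), (19, 12)])
READ a @v13: history=[(2, 12), (7, 9), (9, 2), (15, 21), (17, 14)] -> pick v9 -> 2
v20: WRITE c=21  (c history now [(1, 2), (3, 12), (5, 4), (8, 17), (10, 22), (12, 1), (13, 21), (14, 23), (16, 1), (19, 12), (20, 21)])
v21: WRITE b=20  (b history now [(4, 3), (6, 16), (11, 19), (18, 11), (21, 20)])
v22: WRITE c=14  (c history now [(1, 2), (3, 12), (5, 4), (8, 17), (10, 22), (12, 1), (13, 21), (14, 23), (16, 1), (19, 12), (20, 21), (22, 14)])
v23: WRITE c=14  (c history now [(1, 2), (3, 12), (5, 4), (8, 17), (10, 22), (12, 1), (13, 21), (14, 23), (16, 1), (19, 12), (20, 21), (22, 14), (23, 14)])
READ c @v4: history=[(1, 2), (3, 12), (5, 4), (8, 17), (10, 22), (12, 1), (13, 21), (14, 23), (16, 1), (19, 12), (20, 21), (22, 14), (23, 14)] -> pick v3 -> 12
READ c @v20: history=[(1, 2), (3, 12), (5, 4), (8, 17), (10, 22), (12, 1), (13, 21), (14, 23), (16, 1), (19, 12), (20, 21), (22, 14), (23, 14)] -> pick v20 -> 21
v24: WRITE b=5  (b history now [(4, 3), (6, 16), (11, 19), (18, 11), (21, 20), (24, 5)])
v25: WRITE a=12  (a history now [(2, 12), (7, 9), (9, 2), (15, 21), (17, 14), (25, 12)])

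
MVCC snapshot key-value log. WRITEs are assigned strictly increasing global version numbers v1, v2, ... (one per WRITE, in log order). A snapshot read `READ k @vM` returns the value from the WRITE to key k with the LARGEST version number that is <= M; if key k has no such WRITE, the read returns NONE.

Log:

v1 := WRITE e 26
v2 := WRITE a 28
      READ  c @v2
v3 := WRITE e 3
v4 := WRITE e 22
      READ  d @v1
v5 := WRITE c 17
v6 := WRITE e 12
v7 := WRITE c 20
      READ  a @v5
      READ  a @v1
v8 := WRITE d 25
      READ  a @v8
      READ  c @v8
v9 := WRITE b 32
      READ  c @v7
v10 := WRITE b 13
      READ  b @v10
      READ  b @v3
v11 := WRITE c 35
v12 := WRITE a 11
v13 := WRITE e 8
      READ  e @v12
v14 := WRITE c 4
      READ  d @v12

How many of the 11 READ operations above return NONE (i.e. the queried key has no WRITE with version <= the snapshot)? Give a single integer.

v1: WRITE e=26  (e history now [(1, 26)])
v2: WRITE a=28  (a history now [(2, 28)])
READ c @v2: history=[] -> no version <= 2 -> NONE
v3: WRITE e=3  (e history now [(1, 26), (3, 3)])
v4: WRITE e=22  (e history now [(1, 26), (3, 3), (4, 22)])
READ d @v1: history=[] -> no version <= 1 -> NONE
v5: WRITE c=17  (c history now [(5, 17)])
v6: WRITE e=12  (e history now [(1, 26), (3, 3), (4, 22), (6, 12)])
v7: WRITE c=20  (c history now [(5, 17), (7, 20)])
READ a @v5: history=[(2, 28)] -> pick v2 -> 28
READ a @v1: history=[(2, 28)] -> no version <= 1 -> NONE
v8: WRITE d=25  (d history now [(8, 25)])
READ a @v8: history=[(2, 28)] -> pick v2 -> 28
READ c @v8: history=[(5, 17), (7, 20)] -> pick v7 -> 20
v9: WRITE b=32  (b history now [(9, 32)])
READ c @v7: history=[(5, 17), (7, 20)] -> pick v7 -> 20
v10: WRITE b=13  (b history now [(9, 32), (10, 13)])
READ b @v10: history=[(9, 32), (10, 13)] -> pick v10 -> 13
READ b @v3: history=[(9, 32), (10, 13)] -> no version <= 3 -> NONE
v11: WRITE c=35  (c history now [(5, 17), (7, 20), (11, 35)])
v12: WRITE a=11  (a history now [(2, 28), (12, 11)])
v13: WRITE e=8  (e history now [(1, 26), (3, 3), (4, 22), (6, 12), (13, 8)])
READ e @v12: history=[(1, 26), (3, 3), (4, 22), (6, 12), (13, 8)] -> pick v6 -> 12
v14: WRITE c=4  (c history now [(5, 17), (7, 20), (11, 35), (14, 4)])
READ d @v12: history=[(8, 25)] -> pick v8 -> 25
Read results in order: ['NONE', 'NONE', '28', 'NONE', '28', '20', '20', '13', 'NONE', '12', '25']
NONE count = 4

Answer: 4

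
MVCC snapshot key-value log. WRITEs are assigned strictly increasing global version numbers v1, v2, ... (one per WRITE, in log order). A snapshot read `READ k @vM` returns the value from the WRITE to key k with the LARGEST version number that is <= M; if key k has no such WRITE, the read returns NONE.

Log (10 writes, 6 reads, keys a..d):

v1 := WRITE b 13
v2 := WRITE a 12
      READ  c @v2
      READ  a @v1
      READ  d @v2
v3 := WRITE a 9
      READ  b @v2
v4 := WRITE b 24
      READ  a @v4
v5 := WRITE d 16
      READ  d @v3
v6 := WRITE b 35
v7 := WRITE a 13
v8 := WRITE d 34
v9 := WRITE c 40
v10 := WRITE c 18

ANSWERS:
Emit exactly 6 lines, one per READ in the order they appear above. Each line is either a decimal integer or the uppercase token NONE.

Answer: NONE
NONE
NONE
13
9
NONE

Derivation:
v1: WRITE b=13  (b history now [(1, 13)])
v2: WRITE a=12  (a history now [(2, 12)])
READ c @v2: history=[] -> no version <= 2 -> NONE
READ a @v1: history=[(2, 12)] -> no version <= 1 -> NONE
READ d @v2: history=[] -> no version <= 2 -> NONE
v3: WRITE a=9  (a history now [(2, 12), (3, 9)])
READ b @v2: history=[(1, 13)] -> pick v1 -> 13
v4: WRITE b=24  (b history now [(1, 13), (4, 24)])
READ a @v4: history=[(2, 12), (3, 9)] -> pick v3 -> 9
v5: WRITE d=16  (d history now [(5, 16)])
READ d @v3: history=[(5, 16)] -> no version <= 3 -> NONE
v6: WRITE b=35  (b history now [(1, 13), (4, 24), (6, 35)])
v7: WRITE a=13  (a history now [(2, 12), (3, 9), (7, 13)])
v8: WRITE d=34  (d history now [(5, 16), (8, 34)])
v9: WRITE c=40  (c history now [(9, 40)])
v10: WRITE c=18  (c history now [(9, 40), (10, 18)])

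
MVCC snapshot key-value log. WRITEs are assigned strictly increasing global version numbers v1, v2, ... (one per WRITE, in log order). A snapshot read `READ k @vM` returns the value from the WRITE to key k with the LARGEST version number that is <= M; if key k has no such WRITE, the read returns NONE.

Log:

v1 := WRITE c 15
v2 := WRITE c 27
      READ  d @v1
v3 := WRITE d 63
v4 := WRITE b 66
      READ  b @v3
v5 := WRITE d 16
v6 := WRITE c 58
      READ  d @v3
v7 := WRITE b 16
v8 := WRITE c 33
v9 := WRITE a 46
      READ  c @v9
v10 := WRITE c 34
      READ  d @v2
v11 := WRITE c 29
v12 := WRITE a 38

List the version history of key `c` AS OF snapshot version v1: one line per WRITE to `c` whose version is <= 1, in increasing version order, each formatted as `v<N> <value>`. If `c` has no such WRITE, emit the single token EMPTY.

Scan writes for key=c with version <= 1:
  v1 WRITE c 15 -> keep
  v2 WRITE c 27 -> drop (> snap)
  v3 WRITE d 63 -> skip
  v4 WRITE b 66 -> skip
  v5 WRITE d 16 -> skip
  v6 WRITE c 58 -> drop (> snap)
  v7 WRITE b 16 -> skip
  v8 WRITE c 33 -> drop (> snap)
  v9 WRITE a 46 -> skip
  v10 WRITE c 34 -> drop (> snap)
  v11 WRITE c 29 -> drop (> snap)
  v12 WRITE a 38 -> skip
Collected: [(1, 15)]

Answer: v1 15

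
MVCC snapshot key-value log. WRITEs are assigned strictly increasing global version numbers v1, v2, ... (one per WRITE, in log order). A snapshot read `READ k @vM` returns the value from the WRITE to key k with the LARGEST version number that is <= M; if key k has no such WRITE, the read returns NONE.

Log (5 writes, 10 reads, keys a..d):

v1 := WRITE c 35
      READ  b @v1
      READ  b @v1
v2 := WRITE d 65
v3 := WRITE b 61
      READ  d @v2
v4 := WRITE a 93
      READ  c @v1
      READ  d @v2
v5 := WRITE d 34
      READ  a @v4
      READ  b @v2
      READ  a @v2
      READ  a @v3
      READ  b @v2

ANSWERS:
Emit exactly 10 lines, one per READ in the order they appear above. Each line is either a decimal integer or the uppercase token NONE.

v1: WRITE c=35  (c history now [(1, 35)])
READ b @v1: history=[] -> no version <= 1 -> NONE
READ b @v1: history=[] -> no version <= 1 -> NONE
v2: WRITE d=65  (d history now [(2, 65)])
v3: WRITE b=61  (b history now [(3, 61)])
READ d @v2: history=[(2, 65)] -> pick v2 -> 65
v4: WRITE a=93  (a history now [(4, 93)])
READ c @v1: history=[(1, 35)] -> pick v1 -> 35
READ d @v2: history=[(2, 65)] -> pick v2 -> 65
v5: WRITE d=34  (d history now [(2, 65), (5, 34)])
READ a @v4: history=[(4, 93)] -> pick v4 -> 93
READ b @v2: history=[(3, 61)] -> no version <= 2 -> NONE
READ a @v2: history=[(4, 93)] -> no version <= 2 -> NONE
READ a @v3: history=[(4, 93)] -> no version <= 3 -> NONE
READ b @v2: history=[(3, 61)] -> no version <= 2 -> NONE

Answer: NONE
NONE
65
35
65
93
NONE
NONE
NONE
NONE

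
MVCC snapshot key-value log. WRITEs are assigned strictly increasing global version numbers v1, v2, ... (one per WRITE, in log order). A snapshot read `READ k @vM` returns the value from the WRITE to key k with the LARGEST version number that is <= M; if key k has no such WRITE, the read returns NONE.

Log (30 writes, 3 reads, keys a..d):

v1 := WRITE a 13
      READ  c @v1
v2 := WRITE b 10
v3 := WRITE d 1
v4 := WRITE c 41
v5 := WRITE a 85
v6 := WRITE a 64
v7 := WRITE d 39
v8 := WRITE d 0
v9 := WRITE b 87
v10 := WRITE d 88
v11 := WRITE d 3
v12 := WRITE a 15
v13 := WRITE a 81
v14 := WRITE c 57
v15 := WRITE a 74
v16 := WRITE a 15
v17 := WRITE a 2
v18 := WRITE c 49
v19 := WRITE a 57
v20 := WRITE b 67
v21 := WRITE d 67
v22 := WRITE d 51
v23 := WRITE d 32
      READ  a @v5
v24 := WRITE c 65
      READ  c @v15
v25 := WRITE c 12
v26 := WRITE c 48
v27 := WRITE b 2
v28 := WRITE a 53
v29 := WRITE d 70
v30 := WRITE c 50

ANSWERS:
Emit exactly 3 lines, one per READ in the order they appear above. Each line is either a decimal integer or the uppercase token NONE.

Answer: NONE
85
57

Derivation:
v1: WRITE a=13  (a history now [(1, 13)])
READ c @v1: history=[] -> no version <= 1 -> NONE
v2: WRITE b=10  (b history now [(2, 10)])
v3: WRITE d=1  (d history now [(3, 1)])
v4: WRITE c=41  (c history now [(4, 41)])
v5: WRITE a=85  (a history now [(1, 13), (5, 85)])
v6: WRITE a=64  (a history now [(1, 13), (5, 85), (6, 64)])
v7: WRITE d=39  (d history now [(3, 1), (7, 39)])
v8: WRITE d=0  (d history now [(3, 1), (7, 39), (8, 0)])
v9: WRITE b=87  (b history now [(2, 10), (9, 87)])
v10: WRITE d=88  (d history now [(3, 1), (7, 39), (8, 0), (10, 88)])
v11: WRITE d=3  (d history now [(3, 1), (7, 39), (8, 0), (10, 88), (11, 3)])
v12: WRITE a=15  (a history now [(1, 13), (5, 85), (6, 64), (12, 15)])
v13: WRITE a=81  (a history now [(1, 13), (5, 85), (6, 64), (12, 15), (13, 81)])
v14: WRITE c=57  (c history now [(4, 41), (14, 57)])
v15: WRITE a=74  (a history now [(1, 13), (5, 85), (6, 64), (12, 15), (13, 81), (15, 74)])
v16: WRITE a=15  (a history now [(1, 13), (5, 85), (6, 64), (12, 15), (13, 81), (15, 74), (16, 15)])
v17: WRITE a=2  (a history now [(1, 13), (5, 85), (6, 64), (12, 15), (13, 81), (15, 74), (16, 15), (17, 2)])
v18: WRITE c=49  (c history now [(4, 41), (14, 57), (18, 49)])
v19: WRITE a=57  (a history now [(1, 13), (5, 85), (6, 64), (12, 15), (13, 81), (15, 74), (16, 15), (17, 2), (19, 57)])
v20: WRITE b=67  (b history now [(2, 10), (9, 87), (20, 67)])
v21: WRITE d=67  (d history now [(3, 1), (7, 39), (8, 0), (10, 88), (11, 3), (21, 67)])
v22: WRITE d=51  (d history now [(3, 1), (7, 39), (8, 0), (10, 88), (11, 3), (21, 67), (22, 51)])
v23: WRITE d=32  (d history now [(3, 1), (7, 39), (8, 0), (10, 88), (11, 3), (21, 67), (22, 51), (23, 32)])
READ a @v5: history=[(1, 13), (5, 85), (6, 64), (12, 15), (13, 81), (15, 74), (16, 15), (17, 2), (19, 57)] -> pick v5 -> 85
v24: WRITE c=65  (c history now [(4, 41), (14, 57), (18, 49), (24, 65)])
READ c @v15: history=[(4, 41), (14, 57), (18, 49), (24, 65)] -> pick v14 -> 57
v25: WRITE c=12  (c history now [(4, 41), (14, 57), (18, 49), (24, 65), (25, 12)])
v26: WRITE c=48  (c history now [(4, 41), (14, 57), (18, 49), (24, 65), (25, 12), (26, 48)])
v27: WRITE b=2  (b history now [(2, 10), (9, 87), (20, 67), (27, 2)])
v28: WRITE a=53  (a history now [(1, 13), (5, 85), (6, 64), (12, 15), (13, 81), (15, 74), (16, 15), (17, 2), (19, 57), (28, 53)])
v29: WRITE d=70  (d history now [(3, 1), (7, 39), (8, 0), (10, 88), (11, 3), (21, 67), (22, 51), (23, 32), (29, 70)])
v30: WRITE c=50  (c history now [(4, 41), (14, 57), (18, 49), (24, 65), (25, 12), (26, 48), (30, 50)])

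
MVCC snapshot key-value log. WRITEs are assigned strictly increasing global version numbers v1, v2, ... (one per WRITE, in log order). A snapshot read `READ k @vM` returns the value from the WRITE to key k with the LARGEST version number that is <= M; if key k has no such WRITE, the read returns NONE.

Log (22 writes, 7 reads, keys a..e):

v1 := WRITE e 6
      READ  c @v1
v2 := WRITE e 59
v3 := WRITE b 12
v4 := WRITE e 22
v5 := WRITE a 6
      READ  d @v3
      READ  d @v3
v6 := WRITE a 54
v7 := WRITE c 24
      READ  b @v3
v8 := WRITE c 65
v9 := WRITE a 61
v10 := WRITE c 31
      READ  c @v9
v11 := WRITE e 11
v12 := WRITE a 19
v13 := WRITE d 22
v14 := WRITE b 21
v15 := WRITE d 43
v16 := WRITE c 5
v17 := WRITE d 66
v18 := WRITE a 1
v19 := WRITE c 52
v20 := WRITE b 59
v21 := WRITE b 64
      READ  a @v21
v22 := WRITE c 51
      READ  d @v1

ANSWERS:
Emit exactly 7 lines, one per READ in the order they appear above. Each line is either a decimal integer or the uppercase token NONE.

Answer: NONE
NONE
NONE
12
65
1
NONE

Derivation:
v1: WRITE e=6  (e history now [(1, 6)])
READ c @v1: history=[] -> no version <= 1 -> NONE
v2: WRITE e=59  (e history now [(1, 6), (2, 59)])
v3: WRITE b=12  (b history now [(3, 12)])
v4: WRITE e=22  (e history now [(1, 6), (2, 59), (4, 22)])
v5: WRITE a=6  (a history now [(5, 6)])
READ d @v3: history=[] -> no version <= 3 -> NONE
READ d @v3: history=[] -> no version <= 3 -> NONE
v6: WRITE a=54  (a history now [(5, 6), (6, 54)])
v7: WRITE c=24  (c history now [(7, 24)])
READ b @v3: history=[(3, 12)] -> pick v3 -> 12
v8: WRITE c=65  (c history now [(7, 24), (8, 65)])
v9: WRITE a=61  (a history now [(5, 6), (6, 54), (9, 61)])
v10: WRITE c=31  (c history now [(7, 24), (8, 65), (10, 31)])
READ c @v9: history=[(7, 24), (8, 65), (10, 31)] -> pick v8 -> 65
v11: WRITE e=11  (e history now [(1, 6), (2, 59), (4, 22), (11, 11)])
v12: WRITE a=19  (a history now [(5, 6), (6, 54), (9, 61), (12, 19)])
v13: WRITE d=22  (d history now [(13, 22)])
v14: WRITE b=21  (b history now [(3, 12), (14, 21)])
v15: WRITE d=43  (d history now [(13, 22), (15, 43)])
v16: WRITE c=5  (c history now [(7, 24), (8, 65), (10, 31), (16, 5)])
v17: WRITE d=66  (d history now [(13, 22), (15, 43), (17, 66)])
v18: WRITE a=1  (a history now [(5, 6), (6, 54), (9, 61), (12, 19), (18, 1)])
v19: WRITE c=52  (c history now [(7, 24), (8, 65), (10, 31), (16, 5), (19, 52)])
v20: WRITE b=59  (b history now [(3, 12), (14, 21), (20, 59)])
v21: WRITE b=64  (b history now [(3, 12), (14, 21), (20, 59), (21, 64)])
READ a @v21: history=[(5, 6), (6, 54), (9, 61), (12, 19), (18, 1)] -> pick v18 -> 1
v22: WRITE c=51  (c history now [(7, 24), (8, 65), (10, 31), (16, 5), (19, 52), (22, 51)])
READ d @v1: history=[(13, 22), (15, 43), (17, 66)] -> no version <= 1 -> NONE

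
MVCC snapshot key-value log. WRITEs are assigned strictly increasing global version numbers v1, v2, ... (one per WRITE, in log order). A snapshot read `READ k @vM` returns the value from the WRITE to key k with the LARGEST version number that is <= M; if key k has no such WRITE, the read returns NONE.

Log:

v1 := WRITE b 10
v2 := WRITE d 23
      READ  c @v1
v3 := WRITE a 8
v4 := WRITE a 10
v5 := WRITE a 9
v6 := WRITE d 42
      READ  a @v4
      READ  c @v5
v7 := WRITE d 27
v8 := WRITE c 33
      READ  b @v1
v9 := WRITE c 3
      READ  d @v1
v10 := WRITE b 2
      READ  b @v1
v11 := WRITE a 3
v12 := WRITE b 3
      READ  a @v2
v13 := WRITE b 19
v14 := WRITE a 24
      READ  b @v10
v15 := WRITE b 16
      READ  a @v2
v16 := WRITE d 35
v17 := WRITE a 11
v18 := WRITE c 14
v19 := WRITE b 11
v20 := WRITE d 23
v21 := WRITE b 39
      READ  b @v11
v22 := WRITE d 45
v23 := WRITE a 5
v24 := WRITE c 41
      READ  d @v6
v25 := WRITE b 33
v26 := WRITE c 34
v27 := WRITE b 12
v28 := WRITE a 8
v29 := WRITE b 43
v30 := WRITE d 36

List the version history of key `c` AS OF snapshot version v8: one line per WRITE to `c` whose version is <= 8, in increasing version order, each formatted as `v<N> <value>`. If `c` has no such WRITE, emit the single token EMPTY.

Answer: v8 33

Derivation:
Scan writes for key=c with version <= 8:
  v1 WRITE b 10 -> skip
  v2 WRITE d 23 -> skip
  v3 WRITE a 8 -> skip
  v4 WRITE a 10 -> skip
  v5 WRITE a 9 -> skip
  v6 WRITE d 42 -> skip
  v7 WRITE d 27 -> skip
  v8 WRITE c 33 -> keep
  v9 WRITE c 3 -> drop (> snap)
  v10 WRITE b 2 -> skip
  v11 WRITE a 3 -> skip
  v12 WRITE b 3 -> skip
  v13 WRITE b 19 -> skip
  v14 WRITE a 24 -> skip
  v15 WRITE b 16 -> skip
  v16 WRITE d 35 -> skip
  v17 WRITE a 11 -> skip
  v18 WRITE c 14 -> drop (> snap)
  v19 WRITE b 11 -> skip
  v20 WRITE d 23 -> skip
  v21 WRITE b 39 -> skip
  v22 WRITE d 45 -> skip
  v23 WRITE a 5 -> skip
  v24 WRITE c 41 -> drop (> snap)
  v25 WRITE b 33 -> skip
  v26 WRITE c 34 -> drop (> snap)
  v27 WRITE b 12 -> skip
  v28 WRITE a 8 -> skip
  v29 WRITE b 43 -> skip
  v30 WRITE d 36 -> skip
Collected: [(8, 33)]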